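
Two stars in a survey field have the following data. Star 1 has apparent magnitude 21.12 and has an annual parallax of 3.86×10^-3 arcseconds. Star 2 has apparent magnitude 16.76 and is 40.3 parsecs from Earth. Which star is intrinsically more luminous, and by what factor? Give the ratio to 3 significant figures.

Star 1: d = 1/p = 1/3.86×10^-3″ = 259.1 pc
Star 1: M = m − 5 log₁₀ d + 5 = 21.12 − 5·2.4134 + 5 = 14.053
Star 2: M = m − 5 log₁₀ d + 5 = 16.76 − 5·1.6053 + 5 = 13.733
ΔM = M_1 − M_2 = 14.053 − (13.733) = 0.319; smaller M is more luminous → Star 2.
L ratio = 10^(0.4 |ΔM|) = 10^0.128 = 1.342

Star 2 is more luminous, by a factor of 1.34.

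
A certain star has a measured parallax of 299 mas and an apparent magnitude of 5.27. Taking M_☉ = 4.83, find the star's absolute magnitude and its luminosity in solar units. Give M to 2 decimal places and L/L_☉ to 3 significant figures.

M ≈ 7.65; L/L_☉ ≈ 0.0746

d = 1/p = 1000/299 mas = 3.344 pc
M = m − 5 log₁₀ d + 5 = 5.27 − 5·0.5243 + 5 = 7.648
M − M_☉ = 7.648 − 4.83 = 2.818
L/L_☉ = 10^(−0.4 × 2.818) = 0.07459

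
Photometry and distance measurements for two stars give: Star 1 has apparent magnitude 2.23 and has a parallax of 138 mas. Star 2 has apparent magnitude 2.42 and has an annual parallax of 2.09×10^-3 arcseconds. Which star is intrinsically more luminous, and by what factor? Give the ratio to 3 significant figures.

Star 2 is more luminous, by a factor of 3660.

Star 1: p = 138 mas = 0.138″ → d = 1/p = 7.246 pc
Star 1: M = m − 5 log₁₀ d + 5 = 2.23 − 5·0.8601 + 5 = 2.929
Star 2: d = 1/p = 1/2.09×10^-3″ = 478.5 pc
Star 2: M = m − 5 log₁₀ d + 5 = 2.42 − 5·2.6799 + 5 = -5.979
ΔM = M_1 − M_2 = 2.929 − (-5.979) = 8.909; smaller M is more luminous → Star 2.
L ratio = 10^(0.4 |ΔM|) = 10^3.563 = 3660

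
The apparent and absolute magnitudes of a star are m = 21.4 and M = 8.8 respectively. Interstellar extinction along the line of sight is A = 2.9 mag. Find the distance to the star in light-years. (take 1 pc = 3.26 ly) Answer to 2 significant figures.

d ≈ 2800 ly

m − M = 5 log₁₀(d/10 pc) + A  ⇒  21.4 − (8.8) − 2.9 = 5 log₁₀(d/10)
9.700 = 5 log₁₀(d/10)
log₁₀ d = (m − M − A)/5 + 1 = 2.9400
d = 10^2.9400 = 871.0 pc
= 2839 ly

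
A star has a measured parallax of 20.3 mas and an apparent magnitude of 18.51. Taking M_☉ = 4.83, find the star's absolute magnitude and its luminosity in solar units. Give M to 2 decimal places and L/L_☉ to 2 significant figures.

d = 1/p = 1000/20.3 mas = 49.26 pc
M = m − 5 log₁₀ d + 5 = 18.51 − 5·1.6925 + 5 = 15.047
M − M_☉ = 15.047 − 4.83 = 10.217
L/L_☉ = 10^(−0.4 × 10.217) = 8.185×10^-5

M ≈ 15.05; L/L_☉ ≈ 8.2×10^-5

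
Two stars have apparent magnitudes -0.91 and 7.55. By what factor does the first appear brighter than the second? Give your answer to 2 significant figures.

2400

Δm = -0.91 − (7.55) = -8.46
Flux ratio = 10^(−0.4 Δm) = 10^(−0.4 × -8.46) = 10^3.384 = 2421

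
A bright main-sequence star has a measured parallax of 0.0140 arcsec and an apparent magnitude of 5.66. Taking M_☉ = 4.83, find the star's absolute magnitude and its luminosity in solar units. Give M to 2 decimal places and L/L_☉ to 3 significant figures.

d = 1/p = 1/0.0140″ = 71.43 pc
M = m − 5 log₁₀ d + 5 = 5.66 − 5·1.8539 + 5 = 1.391
M − M_☉ = 1.391 − 4.83 = -3.439
L/L_☉ = 10^(−0.4 × -3.439) = 23.75

M ≈ 1.39; L/L_☉ ≈ 23.8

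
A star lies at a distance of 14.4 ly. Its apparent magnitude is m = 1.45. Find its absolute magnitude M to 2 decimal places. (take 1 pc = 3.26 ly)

M ≈ 3.22

d = 14.4 ly / 3.26 = 4.417 pc
5 log₁₀(d/10 pc) = 5 log₁₀(4.417) − 5 = -1.774
M = m − 5 log₁₀(d/10) = 1.45 + 1.774 = 3.224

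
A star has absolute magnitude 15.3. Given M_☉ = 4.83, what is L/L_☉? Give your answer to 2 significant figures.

L/L_☉ ≈ 6.5×10^-5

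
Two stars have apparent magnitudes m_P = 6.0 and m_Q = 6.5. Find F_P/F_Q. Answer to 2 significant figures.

F_P/F_Q ≈ 1.6

Magnitude difference = -0.5
Flux ratio = 10^(−0.4 Δm) = 10^(−0.4 × -0.5) = 10^0.200 = 1.585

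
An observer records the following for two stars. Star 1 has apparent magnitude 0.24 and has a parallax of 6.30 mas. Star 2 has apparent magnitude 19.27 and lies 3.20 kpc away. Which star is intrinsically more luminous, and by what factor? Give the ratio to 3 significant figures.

Star 1 is more luminous, by a factor of 101000.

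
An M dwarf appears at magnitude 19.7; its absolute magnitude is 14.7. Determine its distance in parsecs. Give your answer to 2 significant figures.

d ≈ 100 pc

μ = m − M = 5.000
m − M = 5 log₁₀ d − 5
log₁₀ d = (m − M)/5 + 1 = 2.0000
d = 10^2.0000 = 100.0 pc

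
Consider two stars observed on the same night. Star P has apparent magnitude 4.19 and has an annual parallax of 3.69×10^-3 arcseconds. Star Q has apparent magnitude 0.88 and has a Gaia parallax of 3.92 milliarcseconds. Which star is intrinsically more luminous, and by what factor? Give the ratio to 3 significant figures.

Star Q is more luminous, by a factor of 18.7.

Star P: d = 1/p = 1/3.69×10^-3″ = 271.0 pc
Star P: M = m − 5 log₁₀ d + 5 = 4.19 − 5·2.4330 + 5 = -2.975
Star Q: p = 3.92 mas = 3.92×10^-3″ → d = 1/p = 255.1 pc
Star Q: M = m − 5 log₁₀ d + 5 = 0.88 − 5·2.4067 + 5 = -6.154
ΔM = M_P − M_Q = -2.975 − (-6.154) = 3.179; smaller M is more luminous → Star Q.
L ratio = 10^(0.4 |ΔM|) = 10^1.271 = 18.68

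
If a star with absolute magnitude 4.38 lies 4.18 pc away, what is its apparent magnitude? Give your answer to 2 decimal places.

m ≈ 2.49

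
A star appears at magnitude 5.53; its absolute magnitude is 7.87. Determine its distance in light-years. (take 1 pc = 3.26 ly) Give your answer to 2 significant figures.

μ = m − M = -2.340
m − M = 5 log₁₀ d − 5
log₁₀ d = (m − M)/5 + 1 = 0.5320
d = 10^0.5320 = 3.404 pc
= 11.10 ly

d ≈ 11 ly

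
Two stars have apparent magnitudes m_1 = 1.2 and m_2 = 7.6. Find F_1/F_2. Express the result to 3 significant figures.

F_1/F_2 ≈ 363

Δm = 1.2 − (7.6) = -6.4
Flux ratio = 10^(−0.4 Δm) = 10^(−0.4 × -6.4) = 10^2.560 = 363.1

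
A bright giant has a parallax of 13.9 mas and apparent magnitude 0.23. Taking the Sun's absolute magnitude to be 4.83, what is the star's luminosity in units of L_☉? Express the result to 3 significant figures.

d = 1/p = 1000/13.9 mas = 71.94 pc
M = m − 5 log₁₀ d + 5 = 0.23 − 5·1.8570 + 5 = -4.055
M − M_☉ = -4.055 − 4.83 = -8.885
L/L_☉ = 10^(−0.4 × -8.885) = 3581

L/L_☉ ≈ 3580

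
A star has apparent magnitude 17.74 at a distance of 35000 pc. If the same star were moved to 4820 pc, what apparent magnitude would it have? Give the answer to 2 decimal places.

Flux ∝ 1/d², so Δm = 5 log₁₀(d₂/d₁) = 5 log₁₀(4820/35000) = -4.305
m₂ = m₁ + Δm = 17.74 + (-4.305) = 13.435

m ≈ 13.43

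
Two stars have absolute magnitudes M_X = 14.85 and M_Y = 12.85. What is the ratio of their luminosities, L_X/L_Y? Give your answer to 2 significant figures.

ΔM = M_X − M_Y = 2.00
L_X/L_Y = 10^(−0.4 ΔM) = 10^-0.800 = 0.1585

L_X/L_Y ≈ 0.16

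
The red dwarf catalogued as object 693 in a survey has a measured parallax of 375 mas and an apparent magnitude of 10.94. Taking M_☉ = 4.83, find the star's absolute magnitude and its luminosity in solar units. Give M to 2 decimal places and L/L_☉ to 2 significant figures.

d = 1/p = 1000/375 mas = 2.667 pc
M = m − 5 log₁₀ d + 5 = 10.94 − 5·0.4260 + 5 = 13.810
M − M_☉ = 13.810 − 4.83 = 8.980
L/L_☉ = 10^(−0.4 × 8.980) = 2.558×10^-4

M ≈ 13.81; L/L_☉ ≈ 2.6×10^-4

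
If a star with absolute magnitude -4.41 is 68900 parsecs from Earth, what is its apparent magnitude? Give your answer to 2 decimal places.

m = M + 5 log₁₀ d − 5 = -4.41 + 5·4.8382 − 5 = 14.781

m ≈ 14.78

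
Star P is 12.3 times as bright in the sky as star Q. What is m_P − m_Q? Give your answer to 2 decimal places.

m_P − m_Q ≈ -2.72

Pogson: Δm = −2.5 log₁₀(ratio) = −2.5 log₁₀(12.3) = −2.5 × 1.0899 = -2.725
Star P is brighter, so it has the smaller magnitude: the difference is negative.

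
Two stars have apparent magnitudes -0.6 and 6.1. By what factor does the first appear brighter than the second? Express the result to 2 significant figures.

Magnitude difference = -6.7
Flux ratio = 10^(−0.4 Δm) = 10^(−0.4 × -6.7) = 10^2.680 = 478.6

480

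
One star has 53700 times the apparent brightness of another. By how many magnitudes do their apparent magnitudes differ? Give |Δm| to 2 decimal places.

|Δm| ≈ 11.82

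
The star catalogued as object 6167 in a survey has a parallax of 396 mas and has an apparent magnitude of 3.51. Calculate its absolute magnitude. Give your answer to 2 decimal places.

M ≈ 6.50

p = 396 mas = 0.396″ → d = 1/p = 2.525 pc
5 log₁₀(d/10 pc) = 5 log₁₀(2.525) − 5 = -2.988
M = m − 5 log₁₀(d/10) = 3.51 + 2.988 = 6.498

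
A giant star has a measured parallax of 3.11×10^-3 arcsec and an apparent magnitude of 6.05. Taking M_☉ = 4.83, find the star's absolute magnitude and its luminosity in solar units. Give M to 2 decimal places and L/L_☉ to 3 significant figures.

M ≈ -1.49; L/L_☉ ≈ 336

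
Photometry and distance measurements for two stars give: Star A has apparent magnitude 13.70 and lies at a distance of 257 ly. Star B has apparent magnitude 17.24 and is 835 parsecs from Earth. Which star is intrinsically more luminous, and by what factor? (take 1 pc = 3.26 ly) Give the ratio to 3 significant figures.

Star A: d = 257 ly / 3.26 = 78.83 pc
Star A: M = m − 5 log₁₀ d + 5 = 13.70 − 5·1.8967 + 5 = 9.216
Star B: M = m − 5 log₁₀ d + 5 = 17.24 − 5·2.9217 + 5 = 7.632
ΔM = M_A − M_B = 9.216 − (7.632) = 1.585; smaller M is more luminous → Star B.
L ratio = 10^(0.4 |ΔM|) = 10^0.634 = 4.305

Star B is more luminous, by a factor of 4.30.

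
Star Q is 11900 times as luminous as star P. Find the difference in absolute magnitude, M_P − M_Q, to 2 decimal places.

M_P − M_Q ≈ 10.19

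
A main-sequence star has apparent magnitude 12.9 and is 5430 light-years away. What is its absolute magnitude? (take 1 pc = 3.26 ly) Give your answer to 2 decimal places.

M ≈ 1.79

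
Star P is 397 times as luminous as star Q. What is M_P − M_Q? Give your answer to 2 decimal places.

M_P − M_Q ≈ -6.50

Pogson: ΔM = −2.5 log₁₀(ratio) = −2.5 log₁₀(397) = −2.5 × 2.5988 = -6.497
Star P is brighter, so it has the smaller magnitude: the difference is negative.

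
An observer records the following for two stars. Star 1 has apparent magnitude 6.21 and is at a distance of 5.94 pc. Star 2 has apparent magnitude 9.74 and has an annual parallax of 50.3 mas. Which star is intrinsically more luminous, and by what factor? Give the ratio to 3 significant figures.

Star 1 is more luminous, by a factor of 2.31.

Star 1: M = m − 5 log₁₀ d + 5 = 6.21 − 5·0.7738 + 5 = 7.341
Star 2: p = 50.3 mas = 0.0503″ → d = 1/p = 19.88 pc
Star 2: M = m − 5 log₁₀ d + 5 = 9.74 − 5·1.2984 + 5 = 8.248
ΔM = M_1 − M_2 = 7.341 − (8.248) = -0.907; smaller M is more luminous → Star 1.
L ratio = 10^(0.4 |ΔM|) = 10^0.363 = 2.305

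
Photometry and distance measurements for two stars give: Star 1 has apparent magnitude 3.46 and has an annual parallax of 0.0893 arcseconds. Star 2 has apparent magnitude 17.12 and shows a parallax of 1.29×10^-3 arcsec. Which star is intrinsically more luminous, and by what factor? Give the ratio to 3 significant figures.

Star 1: d = 1/p = 1/0.0893″ = 11.20 pc
Star 1: M = m − 5 log₁₀ d + 5 = 3.46 − 5·1.0491 + 5 = 3.214
Star 2: d = 1/p = 1/1.29×10^-3″ = 775.2 pc
Star 2: M = m − 5 log₁₀ d + 5 = 17.12 − 5·2.8894 + 5 = 7.673
ΔM = M_1 − M_2 = 3.214 − (7.673) = -4.459; smaller M is more luminous → Star 1.
L ratio = 10^(0.4 |ΔM|) = 10^1.783 = 60.74

Star 1 is more luminous, by a factor of 60.7.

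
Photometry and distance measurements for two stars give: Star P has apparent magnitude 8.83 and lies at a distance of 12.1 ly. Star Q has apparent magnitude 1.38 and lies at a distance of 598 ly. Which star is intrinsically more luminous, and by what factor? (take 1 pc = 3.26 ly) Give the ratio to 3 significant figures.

Star Q is more luminous, by a factor of 2.33×10^6.

Star P: d = 12.1 ly / 3.26 = 3.712 pc
Star P: M = m − 5 log₁₀ d + 5 = 8.83 − 5·0.5696 + 5 = 10.982
Star Q: d = 598 ly / 3.26 = 183.4 pc
Star Q: M = m − 5 log₁₀ d + 5 = 1.38 − 5·2.2635 + 5 = -4.937
ΔM = M_P − M_Q = 10.982 − (-4.937) = 15.920; smaller M is more luminous → Star Q.
L ratio = 10^(0.4 |ΔM|) = 10^6.368 = 2.333×10^6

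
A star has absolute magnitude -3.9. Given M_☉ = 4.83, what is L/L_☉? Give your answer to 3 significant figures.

M − M_☉ = -3.9 − 4.83 = -8.730
L/L_☉ = 10^(−0.4 (M − M_☉)) = 10^3.492 = 3105

L/L_☉ ≈ 3100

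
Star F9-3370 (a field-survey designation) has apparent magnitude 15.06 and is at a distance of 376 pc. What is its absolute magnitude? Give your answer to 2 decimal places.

5 log₁₀(d/10 pc) = 5 log₁₀(376.0) − 5 = 7.876
M = m − 5 log₁₀(d/10) = 15.06 − 7.876 = 7.184

M ≈ 7.18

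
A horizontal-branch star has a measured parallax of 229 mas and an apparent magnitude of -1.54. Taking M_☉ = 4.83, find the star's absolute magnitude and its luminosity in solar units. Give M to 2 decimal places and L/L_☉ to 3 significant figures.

d = 1/p = 1000/229 mas = 4.367 pc
M = m − 5 log₁₀ d + 5 = -1.54 − 5·0.6402 + 5 = 0.259
M − M_☉ = 0.259 − 4.83 = -4.571
L/L_☉ = 10^(−0.4 × -4.571) = 67.35

M ≈ 0.26; L/L_☉ ≈ 67.3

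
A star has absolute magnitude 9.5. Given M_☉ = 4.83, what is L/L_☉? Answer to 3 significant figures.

L/L_☉ ≈ 0.0136

M − M_☉ = 9.5 − 4.83 = 4.670
L/L_☉ = 10^(−0.4 (M − M_☉)) = 10^-1.868 = 0.01355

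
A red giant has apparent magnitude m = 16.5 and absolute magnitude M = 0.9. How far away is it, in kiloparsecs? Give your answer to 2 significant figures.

μ = m − M = 15.600
m − M = 5 log₁₀ d − 5
log₁₀ d = (m − M)/5 + 1 = 4.1200
d = 10^4.1200 = 13180 pc
= 13.18 kpc

d ≈ 13 kpc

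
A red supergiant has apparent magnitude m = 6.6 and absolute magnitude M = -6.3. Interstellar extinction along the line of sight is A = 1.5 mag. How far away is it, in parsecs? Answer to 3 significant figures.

d ≈ 1910 pc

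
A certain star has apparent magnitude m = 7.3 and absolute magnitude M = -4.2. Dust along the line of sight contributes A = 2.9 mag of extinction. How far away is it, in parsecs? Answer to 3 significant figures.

d ≈ 525 pc

m − M = 5 log₁₀(d/10 pc) + A  ⇒  7.3 − (-4.2) − 2.9 = 5 log₁₀(d/10)
8.600 = 5 log₁₀(d/10)
log₁₀ d = (m − M − A)/5 + 1 = 2.7200
d = 10^2.7200 = 524.8 pc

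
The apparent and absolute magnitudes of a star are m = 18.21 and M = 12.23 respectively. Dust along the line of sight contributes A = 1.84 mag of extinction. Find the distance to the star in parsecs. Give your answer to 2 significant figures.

d ≈ 67 pc

m − M = 5 log₁₀(d/10 pc) + A  ⇒  18.21 − (12.23) − 1.84 = 5 log₁₀(d/10)
4.140 = 5 log₁₀(d/10)
log₁₀ d = (m − M − A)/5 + 1 = 1.8280
d = 10^1.8280 = 67.30 pc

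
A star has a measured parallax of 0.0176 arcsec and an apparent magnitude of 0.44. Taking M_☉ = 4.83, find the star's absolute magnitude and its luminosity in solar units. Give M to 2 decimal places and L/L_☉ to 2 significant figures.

d = 1/p = 1/0.0176″ = 56.82 pc
M = m − 5 log₁₀ d + 5 = 0.44 − 5·1.7545 + 5 = -3.332
M − M_☉ = -3.332 − 4.83 = -8.162
L/L_☉ = 10^(−0.4 × -8.162) = 1841

M ≈ -3.33; L/L_☉ ≈ 1800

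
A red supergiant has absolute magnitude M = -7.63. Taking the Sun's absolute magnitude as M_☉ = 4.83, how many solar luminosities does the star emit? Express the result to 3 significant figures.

L/L_☉ ≈ 96400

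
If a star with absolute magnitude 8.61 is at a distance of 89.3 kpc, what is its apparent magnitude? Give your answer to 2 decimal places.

d = 89.3 kpc = 89300 pc
m = M + 5 log₁₀ d − 5 = 8.61 + 5·4.9509 − 5 = 28.364

m ≈ 28.36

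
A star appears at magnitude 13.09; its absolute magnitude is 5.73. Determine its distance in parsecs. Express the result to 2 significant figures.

Distance modulus: m − M = 13.09 − (5.73) = 7.360
m − M = 5 log₁₀ d − 5
log₁₀ d = (m − M)/5 + 1 = 2.4720
d = 10^2.4720 = 296.5 pc

d ≈ 300 pc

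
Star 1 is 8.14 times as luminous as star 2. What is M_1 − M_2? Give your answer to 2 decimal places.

M_1 − M_2 ≈ -2.28

Pogson: ΔM = −2.5 log₁₀(ratio) = −2.5 log₁₀(8.14) = −2.5 × 0.9106 = -2.277
Star 1 is brighter, so it has the smaller magnitude: the difference is negative.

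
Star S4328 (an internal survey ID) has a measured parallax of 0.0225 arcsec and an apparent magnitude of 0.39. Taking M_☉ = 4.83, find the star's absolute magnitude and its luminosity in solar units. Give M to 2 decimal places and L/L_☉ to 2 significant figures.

d = 1/p = 1/0.0225″ = 44.44 pc
M = m − 5 log₁₀ d + 5 = 0.39 − 5·1.6478 + 5 = -2.849
M − M_☉ = -2.849 − 4.83 = -7.679
L/L_☉ = 10^(−0.4 × -7.679) = 1179

M ≈ -2.85; L/L_☉ ≈ 1200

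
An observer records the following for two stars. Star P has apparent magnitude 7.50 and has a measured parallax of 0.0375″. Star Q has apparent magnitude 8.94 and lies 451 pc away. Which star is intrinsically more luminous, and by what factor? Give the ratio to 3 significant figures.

Star Q is more luminous, by a factor of 75.9.

Star P: d = 1/p = 1/0.0375″ = 26.67 pc
Star P: M = m − 5 log₁₀ d + 5 = 7.50 − 5·1.4260 + 5 = 5.370
Star Q: M = m − 5 log₁₀ d + 5 = 8.94 − 5·2.6542 + 5 = 0.669
ΔM = M_P − M_Q = 5.370 − (0.669) = 4.701; smaller M is more luminous → Star Q.
L ratio = 10^(0.4 |ΔM|) = 10^1.880 = 75.93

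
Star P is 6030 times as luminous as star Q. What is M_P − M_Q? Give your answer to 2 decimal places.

Pogson: ΔM = −2.5 log₁₀(ratio) = −2.5 log₁₀(6030) = −2.5 × 3.7803 = -9.451
Star P is brighter, so it has the smaller magnitude: the difference is negative.

M_P − M_Q ≈ -9.45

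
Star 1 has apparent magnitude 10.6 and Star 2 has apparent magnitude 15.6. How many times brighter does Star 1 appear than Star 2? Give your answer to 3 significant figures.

100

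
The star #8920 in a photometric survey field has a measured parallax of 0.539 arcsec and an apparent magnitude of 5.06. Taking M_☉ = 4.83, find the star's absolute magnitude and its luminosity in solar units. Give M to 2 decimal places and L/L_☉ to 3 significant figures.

d = 1/p = 1/0.539″ = 1.855 pc
M = m − 5 log₁₀ d + 5 = 5.06 − 5·0.2684 + 5 = 8.718
M − M_☉ = 8.718 − 4.83 = 3.888
L/L_☉ = 10^(−0.4 × 3.888) = 0.02785

M ≈ 8.72; L/L_☉ ≈ 0.0278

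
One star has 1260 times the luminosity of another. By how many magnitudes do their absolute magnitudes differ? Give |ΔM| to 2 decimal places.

|ΔM| ≈ 7.75

Pogson: ΔM = −2.5 log₁₀(ratio) = −2.5 log₁₀(1260) = −2.5 × 3.1004 = -7.751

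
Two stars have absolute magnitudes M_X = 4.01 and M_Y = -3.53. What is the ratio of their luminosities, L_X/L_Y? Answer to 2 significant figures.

ΔM = M_X − M_Y = 7.54
L_X/L_Y = 10^(−0.4 ΔM) = 10^-3.016 = 9.638×10^-4

L_X/L_Y ≈ 9.6×10^-4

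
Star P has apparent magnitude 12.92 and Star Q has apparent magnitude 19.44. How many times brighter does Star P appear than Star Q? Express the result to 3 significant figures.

Magnitude difference = -6.52
Flux ratio = 10^(−0.4 Δm) = 10^(−0.4 × -6.52) = 10^2.608 = 405.5

406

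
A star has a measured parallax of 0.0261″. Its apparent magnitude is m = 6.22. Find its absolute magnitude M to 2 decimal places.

M ≈ 3.30

d = 1/p = 1/0.0261″ = 38.31 pc
5 log₁₀(d/10 pc) = 5 log₁₀(38.31) − 5 = 2.917
M = m − 5 log₁₀(d/10) = 6.22 − 2.917 = 3.303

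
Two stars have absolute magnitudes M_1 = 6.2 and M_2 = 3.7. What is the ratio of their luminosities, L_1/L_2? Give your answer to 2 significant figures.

ΔM = M_1 − M_2 = 2.5
L_1/L_2 = 10^(−0.4 ΔM) = 10^-1.000 = 0.1000

L_1/L_2 ≈ 0.10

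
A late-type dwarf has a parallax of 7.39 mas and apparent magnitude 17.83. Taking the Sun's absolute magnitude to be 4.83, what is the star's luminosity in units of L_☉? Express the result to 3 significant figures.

d = 1/p = 1000/7.39 mas = 135.3 pc
M = m − 5 log₁₀ d + 5 = 17.83 − 5·2.1314 + 5 = 12.173
M − M_☉ = 12.173 − 4.83 = 7.343
L/L_☉ = 10^(−0.4 × 7.343) = 1.155×10^-3

L/L_☉ ≈ 1.16×10^-3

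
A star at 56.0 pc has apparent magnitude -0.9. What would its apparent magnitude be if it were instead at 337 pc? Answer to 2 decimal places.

Flux ∝ 1/d², so Δm = 5 log₁₀(d₂/d₁) = 5 log₁₀(337/56.0) = 3.897
m₂ = m₁ + Δm = -0.9 + (3.897) = 2.997

m ≈ 3.00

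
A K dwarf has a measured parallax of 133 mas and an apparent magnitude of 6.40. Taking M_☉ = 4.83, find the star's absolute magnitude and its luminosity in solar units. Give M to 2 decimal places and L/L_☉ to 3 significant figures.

d = 1/p = 1000/133 mas = 7.519 pc
M = m − 5 log₁₀ d + 5 = 6.40 − 5·0.8761 + 5 = 7.019
M − M_☉ = 7.019 − 4.83 = 2.189
L/L_☉ = 10^(−0.4 × 2.189) = 0.1331

M ≈ 7.02; L/L_☉ ≈ 0.133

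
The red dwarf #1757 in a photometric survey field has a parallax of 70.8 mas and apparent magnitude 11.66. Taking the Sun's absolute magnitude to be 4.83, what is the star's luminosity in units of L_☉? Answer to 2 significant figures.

d = 1/p = 1000/70.8 mas = 14.12 pc
M = m − 5 log₁₀ d + 5 = 11.66 − 5·1.1500 + 5 = 10.910
M − M_☉ = 10.910 − 4.83 = 6.080
L/L_☉ = 10^(−0.4 × 6.080) = 3.698×10^-3

L/L_☉ ≈ 3.7×10^-3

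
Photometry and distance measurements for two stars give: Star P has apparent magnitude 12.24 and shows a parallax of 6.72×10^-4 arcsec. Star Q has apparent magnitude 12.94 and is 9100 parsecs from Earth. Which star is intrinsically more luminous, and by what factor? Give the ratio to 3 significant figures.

Star Q is more luminous, by a factor of 19.6.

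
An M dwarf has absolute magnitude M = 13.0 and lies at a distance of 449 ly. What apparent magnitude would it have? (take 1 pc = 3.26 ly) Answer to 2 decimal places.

d = 449 ly / 3.26 = 137.7 pc
m = M + 5 log₁₀ d − 5 = 13.0 + 5·2.1390 − 5 = 18.695

m ≈ 18.70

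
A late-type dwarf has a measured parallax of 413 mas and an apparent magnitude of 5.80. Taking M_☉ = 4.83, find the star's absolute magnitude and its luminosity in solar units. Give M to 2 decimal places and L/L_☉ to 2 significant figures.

d = 1/p = 1000/413 mas = 2.421 pc
M = m − 5 log₁₀ d + 5 = 5.80 − 5·0.3840 + 5 = 8.880
M − M_☉ = 8.880 − 4.83 = 4.050
L/L_☉ = 10^(−0.4 × 4.050) = 0.02399

M ≈ 8.88; L/L_☉ ≈ 0.024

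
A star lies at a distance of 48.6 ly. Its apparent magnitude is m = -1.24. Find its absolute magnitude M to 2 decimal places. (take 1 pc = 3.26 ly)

d = 48.6 ly / 3.26 = 14.91 pc
5 log₁₀(d/10 pc) = 5 log₁₀(14.91) − 5 = 0.867
M = m − 5 log₁₀(d/10) = -1.24 − 0.867 = -2.107

M ≈ -2.11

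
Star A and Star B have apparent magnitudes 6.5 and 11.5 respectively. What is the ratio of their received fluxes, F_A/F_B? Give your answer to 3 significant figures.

F_A/F_B ≈ 100

Δm = 6.5 − (11.5) = -5.0
Flux ratio = 10^(−0.4 Δm) = 10^(−0.4 × -5.0) = 10^2.000 = 100.0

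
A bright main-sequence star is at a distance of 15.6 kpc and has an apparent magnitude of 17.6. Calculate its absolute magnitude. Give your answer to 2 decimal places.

M ≈ 1.63

d = 15.6 kpc = 15600 pc
5 log₁₀(d/10 pc) = 5 log₁₀(15600) − 5 = 15.966
M = m − 5 log₁₀(d/10) = 17.6 − 15.966 = 1.634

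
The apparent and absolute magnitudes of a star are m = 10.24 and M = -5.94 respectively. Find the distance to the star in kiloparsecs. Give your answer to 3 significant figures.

d ≈ 17.2 kpc

μ = m − M = 16.180
m − M = 5 log₁₀ d − 5
log₁₀ d = (m − M)/5 + 1 = 4.2360
d = 10^4.2360 = 17220 pc
= 17.22 kpc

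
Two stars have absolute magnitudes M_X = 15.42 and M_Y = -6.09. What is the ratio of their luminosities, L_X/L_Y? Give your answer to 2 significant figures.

L_X/L_Y ≈ 2.5×10^-9

ΔM = M_X − M_Y = 21.51
L_X/L_Y = 10^(−0.4 ΔM) = 10^-8.604 = 2.489×10^-9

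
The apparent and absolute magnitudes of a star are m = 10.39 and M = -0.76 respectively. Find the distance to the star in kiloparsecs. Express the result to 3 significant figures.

μ = m − M = 11.150
m − M = 5 log₁₀ d − 5
log₁₀ d = (m − M)/5 + 1 = 3.2300
d = 10^3.2300 = 1698 pc
= 1.698 kpc

d ≈ 1.70 kpc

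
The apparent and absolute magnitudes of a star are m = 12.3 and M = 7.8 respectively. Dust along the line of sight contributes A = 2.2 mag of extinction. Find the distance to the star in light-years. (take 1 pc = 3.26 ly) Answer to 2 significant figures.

d ≈ 94 ly

m − M = 5 log₁₀(d/10 pc) + A  ⇒  12.3 − (7.8) − 2.2 = 5 log₁₀(d/10)
2.300 = 5 log₁₀(d/10)
log₁₀ d = (m − M − A)/5 + 1 = 1.4600
d = 10^1.4600 = 28.84 pc
= 94.02 ly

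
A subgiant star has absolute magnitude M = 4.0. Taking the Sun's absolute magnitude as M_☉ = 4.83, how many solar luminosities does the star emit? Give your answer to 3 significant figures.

L/L_☉ ≈ 2.15

M − M_☉ = 4.0 − 4.83 = -0.830
L/L_☉ = 10^(−0.4 (M − M_☉)) = 10^0.332 = 2.148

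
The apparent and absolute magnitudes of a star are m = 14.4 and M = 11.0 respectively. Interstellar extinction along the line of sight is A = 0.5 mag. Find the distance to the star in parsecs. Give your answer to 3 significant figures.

d ≈ 38.0 pc

m − M = 5 log₁₀(d/10 pc) + A  ⇒  14.4 − (11.0) − 0.5 = 5 log₁₀(d/10)
2.900 = 5 log₁₀(d/10)
log₁₀ d = (m − M − A)/5 + 1 = 1.5800
d = 10^1.5800 = 38.02 pc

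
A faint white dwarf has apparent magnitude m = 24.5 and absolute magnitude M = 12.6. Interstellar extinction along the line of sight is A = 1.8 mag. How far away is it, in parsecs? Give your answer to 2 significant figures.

d ≈ 1000 pc

m − M = 5 log₁₀(d/10 pc) + A  ⇒  24.5 − (12.6) − 1.8 = 5 log₁₀(d/10)
10.100 = 5 log₁₀(d/10)
log₁₀ d = (m − M − A)/5 + 1 = 3.0200
d = 10^3.0200 = 1047 pc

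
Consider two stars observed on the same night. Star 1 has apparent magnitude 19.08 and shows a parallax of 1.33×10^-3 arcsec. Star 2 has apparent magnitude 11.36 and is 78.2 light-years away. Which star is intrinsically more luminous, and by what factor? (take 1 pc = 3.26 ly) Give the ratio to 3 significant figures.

Star 1: d = 1/p = 1/1.33×10^-3″ = 751.9 pc
Star 1: M = m − 5 log₁₀ d + 5 = 19.08 − 5·2.8761 + 5 = 9.699
Star 2: d = 78.2 ly / 3.26 = 23.99 pc
Star 2: M = m − 5 log₁₀ d + 5 = 11.36 − 5·1.3800 + 5 = 9.460
ΔM = M_1 − M_2 = 9.699 − (9.460) = 0.239; smaller M is more luminous → Star 2.
L ratio = 10^(0.4 |ΔM|) = 10^0.096 = 1.246

Star 2 is more luminous, by a factor of 1.25.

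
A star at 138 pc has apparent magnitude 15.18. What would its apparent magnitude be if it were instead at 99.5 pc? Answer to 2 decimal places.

m ≈ 14.47

Flux ∝ 1/d², so Δm = 5 log₁₀(d₂/d₁) = 5 log₁₀(99.5/138) = -0.710
m₂ = m₁ + Δm = 15.18 + (-0.710) = 14.470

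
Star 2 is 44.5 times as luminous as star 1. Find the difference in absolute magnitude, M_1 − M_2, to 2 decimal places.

M_1 − M_2 ≈ 4.12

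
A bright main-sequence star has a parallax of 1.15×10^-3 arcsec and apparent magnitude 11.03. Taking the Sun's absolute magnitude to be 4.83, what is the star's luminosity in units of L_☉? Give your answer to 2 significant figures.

d = 1/p = 1/1.15×10^-3″ = 869.6 pc
M = m − 5 log₁₀ d + 5 = 11.03 − 5·2.9393 + 5 = 1.333
M − M_☉ = 1.333 − 4.83 = -3.497
L/L_☉ = 10^(−0.4 × -3.497) = 25.04

L/L_☉ ≈ 25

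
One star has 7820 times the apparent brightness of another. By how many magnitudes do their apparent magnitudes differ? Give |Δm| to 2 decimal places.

|Δm| ≈ 9.73

Pogson: Δm = −2.5 log₁₀(ratio) = −2.5 log₁₀(7820) = −2.5 × 3.8932 = -9.733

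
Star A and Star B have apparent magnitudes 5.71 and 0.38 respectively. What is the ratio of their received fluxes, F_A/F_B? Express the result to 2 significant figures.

F_A/F_B ≈ 7.4×10^-3

Magnitude difference = 5.33
Flux ratio = 10^(−0.4 Δm) = 10^(−0.4 × 5.33) = 10^-2.132 = 7.379×10^-3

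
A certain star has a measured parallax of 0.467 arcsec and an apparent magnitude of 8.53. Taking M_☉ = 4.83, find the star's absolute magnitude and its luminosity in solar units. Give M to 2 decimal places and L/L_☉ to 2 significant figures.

M ≈ 11.88; L/L_☉ ≈ 1.5×10^-3

d = 1/p = 1/0.467″ = 2.141 pc
M = m − 5 log₁₀ d + 5 = 8.53 − 5·0.3307 + 5 = 11.877
M − M_☉ = 11.877 − 4.83 = 7.047
L/L_☉ = 10^(−0.4 × 7.047) = 1.518×10^-3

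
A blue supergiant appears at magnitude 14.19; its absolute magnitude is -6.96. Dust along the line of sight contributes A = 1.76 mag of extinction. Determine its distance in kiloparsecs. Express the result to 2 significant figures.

m − M = 5 log₁₀(d/10 pc) + A  ⇒  14.19 − (-6.96) − 1.76 = 5 log₁₀(d/10)
19.390 = 5 log₁₀(d/10)
log₁₀ d = (m − M − A)/5 + 1 = 4.8780
d = 10^4.8780 = 75510 pc
= 75.51 kpc

d ≈ 76 kpc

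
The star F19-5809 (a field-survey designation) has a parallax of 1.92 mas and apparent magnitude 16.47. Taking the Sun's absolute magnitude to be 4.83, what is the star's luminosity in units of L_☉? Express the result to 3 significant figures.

d = 1/p = 1000/1.92 mas = 520.8 pc
M = m − 5 log₁₀ d + 5 = 16.47 − 5·2.7167 + 5 = 7.887
M − M_☉ = 7.887 − 4.83 = 3.057
L/L_☉ = 10^(−0.4 × 3.057) = 0.05990

L/L_☉ ≈ 0.0599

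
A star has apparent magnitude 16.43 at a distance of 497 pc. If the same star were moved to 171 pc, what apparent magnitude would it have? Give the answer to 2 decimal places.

Flux ∝ 1/d², so Δm = 5 log₁₀(d₂/d₁) = 5 log₁₀(171/497) = -2.317
m₂ = m₁ + Δm = 16.43 + (-2.317) = 14.113

m ≈ 14.11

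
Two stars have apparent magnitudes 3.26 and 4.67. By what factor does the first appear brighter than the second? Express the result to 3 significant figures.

Magnitude difference = -1.41
Flux ratio = 10^(−0.4 Δm) = 10^(−0.4 × -1.41) = 10^0.564 = 3.664

3.66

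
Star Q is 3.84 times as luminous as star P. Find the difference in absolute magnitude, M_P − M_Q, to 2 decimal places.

M_P − M_Q ≈ 1.46

Pogson: ΔM = −2.5 log₁₀(ratio) = −2.5 log₁₀(3.84) = −2.5 × 0.5843 = -1.461
Star Q is brighter so has the smaller magnitude: M_P − M_Q is positive.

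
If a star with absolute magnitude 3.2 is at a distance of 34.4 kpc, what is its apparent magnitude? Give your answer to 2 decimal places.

m ≈ 20.88

d = 34.4 kpc = 34400 pc
m = M + 5 log₁₀ d − 5 = 3.2 + 5·4.5366 − 5 = 20.883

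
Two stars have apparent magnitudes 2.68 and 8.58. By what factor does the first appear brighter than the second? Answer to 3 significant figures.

229

Magnitude difference = -5.90
Flux ratio = 10^(−0.4 Δm) = 10^(−0.4 × -5.90) = 10^2.360 = 229.1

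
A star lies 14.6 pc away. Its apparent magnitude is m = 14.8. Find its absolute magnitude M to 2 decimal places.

5 log₁₀(d/10 pc) = 5 log₁₀(14.60) − 5 = 0.822
M = m − 5 log₁₀(d/10) = 14.8 − 0.822 = 13.978

M ≈ 13.98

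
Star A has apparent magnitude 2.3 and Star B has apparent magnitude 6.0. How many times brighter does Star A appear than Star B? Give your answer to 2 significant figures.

Δm = 2.3 − (6.0) = -3.7
Flux ratio = 10^(−0.4 Δm) = 10^(−0.4 × -3.7) = 10^1.480 = 30.20

30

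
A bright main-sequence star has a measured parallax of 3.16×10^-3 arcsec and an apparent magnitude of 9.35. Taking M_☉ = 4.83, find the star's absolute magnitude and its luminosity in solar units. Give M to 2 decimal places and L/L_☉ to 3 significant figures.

M ≈ 1.85; L/L_☉ ≈ 15.6

d = 1/p = 1/3.16×10^-3″ = 316.5 pc
M = m − 5 log₁₀ d + 5 = 9.35 − 5·2.5003 + 5 = 1.848
M − M_☉ = 1.848 − 4.83 = -2.982
L/L_☉ = 10^(−0.4 × -2.982) = 15.58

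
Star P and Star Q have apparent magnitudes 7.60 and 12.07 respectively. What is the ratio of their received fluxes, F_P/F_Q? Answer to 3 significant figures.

Magnitude difference = -4.47
Flux ratio = 10^(−0.4 Δm) = 10^(−0.4 × -4.47) = 10^1.788 = 61.38

F_P/F_Q ≈ 61.4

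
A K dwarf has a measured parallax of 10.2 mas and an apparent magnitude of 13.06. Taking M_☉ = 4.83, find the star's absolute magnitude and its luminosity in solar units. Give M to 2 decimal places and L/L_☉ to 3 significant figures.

M ≈ 8.10; L/L_☉ ≈ 0.0491

d = 1/p = 1000/10.2 mas = 98.04 pc
M = m − 5 log₁₀ d + 5 = 13.06 − 5·1.9914 + 5 = 8.103
M − M_☉ = 8.103 − 4.83 = 3.273
L/L_☉ = 10^(−0.4 × 3.273) = 0.04907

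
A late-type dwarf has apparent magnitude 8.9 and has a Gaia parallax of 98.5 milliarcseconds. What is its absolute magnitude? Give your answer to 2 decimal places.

p = 98.5 mas = 0.0985″ → d = 1/p = 10.15 pc
5 log₁₀(d/10 pc) = 5 log₁₀(10.15) − 5 = 0.033
M = m − 5 log₁₀(d/10) = 8.9 − 0.033 = 8.867

M ≈ 8.87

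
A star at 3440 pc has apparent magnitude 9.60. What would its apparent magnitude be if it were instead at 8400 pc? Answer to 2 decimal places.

Flux ∝ 1/d², so Δm = 5 log₁₀(d₂/d₁) = 5 log₁₀(8400/3440) = 1.939
m₂ = m₁ + Δm = 9.60 + (1.939) = 11.539

m ≈ 11.54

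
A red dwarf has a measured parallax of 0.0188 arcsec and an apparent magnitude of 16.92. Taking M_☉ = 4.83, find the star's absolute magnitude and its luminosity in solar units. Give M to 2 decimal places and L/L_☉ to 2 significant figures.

M ≈ 13.29; L/L_☉ ≈ 4.1×10^-4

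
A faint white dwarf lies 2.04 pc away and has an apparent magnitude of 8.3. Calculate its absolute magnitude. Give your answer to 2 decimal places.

M ≈ 11.75

5 log₁₀(d/10 pc) = 5 log₁₀(2.040) − 5 = -3.452
M = m − 5 log₁₀(d/10) = 8.3 + 3.452 = 11.752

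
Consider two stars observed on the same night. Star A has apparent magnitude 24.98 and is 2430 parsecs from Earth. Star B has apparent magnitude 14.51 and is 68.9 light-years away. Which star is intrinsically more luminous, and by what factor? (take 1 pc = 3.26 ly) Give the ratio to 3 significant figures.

Star B is more luminous, by a factor of 1.17.

Star A: M = m − 5 log₁₀ d + 5 = 24.98 − 5·3.3856 + 5 = 13.052
Star B: d = 68.9 ly / 3.26 = 21.13 pc
Star B: M = m − 5 log₁₀ d + 5 = 14.51 − 5·1.3250 + 5 = 12.885
ΔM = M_A − M_B = 13.052 − (12.885) = 0.167; smaller M is more luminous → Star B.
L ratio = 10^(0.4 |ΔM|) = 10^0.067 = 1.166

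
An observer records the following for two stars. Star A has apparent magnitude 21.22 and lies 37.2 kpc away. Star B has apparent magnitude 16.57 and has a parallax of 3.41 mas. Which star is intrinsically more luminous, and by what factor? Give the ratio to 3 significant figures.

Star A is more luminous, by a factor of 222.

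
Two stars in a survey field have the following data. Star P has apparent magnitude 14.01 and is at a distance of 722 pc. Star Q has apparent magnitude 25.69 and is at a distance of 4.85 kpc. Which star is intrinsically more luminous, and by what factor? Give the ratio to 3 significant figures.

Star P: M = m − 5 log₁₀ d + 5 = 14.01 − 5·2.8585 + 5 = 4.717
Star Q: d = 4.85 kpc = 4850 pc
Star Q: M = m − 5 log₁₀ d + 5 = 25.69 − 5·3.6857 + 5 = 12.261
ΔM = M_P − M_Q = 4.717 − (12.261) = -7.544; smaller M is more luminous → Star P.
L ratio = 10^(0.4 |ΔM|) = 10^3.018 = 1041

Star P is more luminous, by a factor of 1040.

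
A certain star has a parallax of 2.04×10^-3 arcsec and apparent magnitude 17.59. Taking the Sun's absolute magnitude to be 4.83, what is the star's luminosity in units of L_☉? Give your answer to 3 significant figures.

L/L_☉ ≈ 0.0189

d = 1/p = 1/2.04×10^-3″ = 490.2 pc
M = m − 5 log₁₀ d + 5 = 17.59 − 5·2.6904 + 5 = 9.138
M − M_☉ = 9.138 − 4.83 = 4.308
L/L_☉ = 10^(−0.4 × 4.308) = 0.01891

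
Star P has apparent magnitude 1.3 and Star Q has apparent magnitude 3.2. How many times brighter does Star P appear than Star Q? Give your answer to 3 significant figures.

5.75

Δm = 1.3 − (3.2) = -1.9
Flux ratio = 10^(−0.4 Δm) = 10^(−0.4 × -1.9) = 10^0.760 = 5.754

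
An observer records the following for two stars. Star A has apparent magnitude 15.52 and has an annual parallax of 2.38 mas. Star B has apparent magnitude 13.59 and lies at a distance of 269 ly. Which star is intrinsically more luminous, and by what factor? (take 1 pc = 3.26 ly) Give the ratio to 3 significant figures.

Star A: p = 2.38 mas = 2.38×10^-3″ → d = 1/p = 420.2 pc
Star A: M = m − 5 log₁₀ d + 5 = 15.52 − 5·2.6234 + 5 = 7.403
Star B: d = 269 ly / 3.26 = 82.52 pc
Star B: M = m − 5 log₁₀ d + 5 = 13.59 − 5·1.9165 + 5 = 9.007
ΔM = M_A − M_B = 7.403 − (9.007) = -1.604; smaller M is more luminous → Star A.
L ratio = 10^(0.4 |ΔM|) = 10^0.642 = 4.383

Star A is more luminous, by a factor of 4.38.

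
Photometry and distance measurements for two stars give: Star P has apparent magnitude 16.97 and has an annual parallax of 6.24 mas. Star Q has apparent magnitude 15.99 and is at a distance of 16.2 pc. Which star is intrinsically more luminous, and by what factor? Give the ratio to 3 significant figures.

Star P is more luminous, by a factor of 39.7.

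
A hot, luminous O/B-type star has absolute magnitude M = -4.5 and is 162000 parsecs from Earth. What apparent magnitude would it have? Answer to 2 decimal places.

m ≈ 16.55

m = M + 5 log₁₀ d − 5 = -4.5 + 5·5.2095 − 5 = 16.548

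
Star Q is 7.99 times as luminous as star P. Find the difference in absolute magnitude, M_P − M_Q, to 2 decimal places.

Pogson: ΔM = −2.5 log₁₀(ratio) = −2.5 log₁₀(7.99) = −2.5 × 0.9025 = -2.256
Star Q is brighter so has the smaller magnitude: M_P − M_Q is positive.

M_P − M_Q ≈ 2.26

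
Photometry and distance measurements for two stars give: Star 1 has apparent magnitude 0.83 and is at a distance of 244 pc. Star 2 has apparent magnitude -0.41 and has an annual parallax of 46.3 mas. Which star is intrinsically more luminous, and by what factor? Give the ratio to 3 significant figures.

Star 1 is more luminous, by a factor of 40.7.

Star 1: M = m − 5 log₁₀ d + 5 = 0.83 − 5·2.3874 + 5 = -6.107
Star 2: p = 46.3 mas = 0.0463″ → d = 1/p = 21.60 pc
Star 2: M = m − 5 log₁₀ d + 5 = -0.41 − 5·1.3344 + 5 = -2.082
ΔM = M_1 − M_2 = -6.107 − (-2.082) = -4.025; smaller M is more luminous → Star 1.
L ratio = 10^(0.4 |ΔM|) = 10^1.610 = 40.73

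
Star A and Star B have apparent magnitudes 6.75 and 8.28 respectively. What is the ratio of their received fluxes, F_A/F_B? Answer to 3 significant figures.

F_A/F_B ≈ 4.09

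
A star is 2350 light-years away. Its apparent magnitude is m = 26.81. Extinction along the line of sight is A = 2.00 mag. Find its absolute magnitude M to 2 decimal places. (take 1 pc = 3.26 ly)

d = 2350 ly / 3.26 = 720.9 pc
5 log₁₀(d/10 pc) = 5 log₁₀(720.9) − 5 = 9.289
M = m − 5 log₁₀(d/10) − A = 26.81 − 9.289 − 2.00 = 15.521

M ≈ 15.52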